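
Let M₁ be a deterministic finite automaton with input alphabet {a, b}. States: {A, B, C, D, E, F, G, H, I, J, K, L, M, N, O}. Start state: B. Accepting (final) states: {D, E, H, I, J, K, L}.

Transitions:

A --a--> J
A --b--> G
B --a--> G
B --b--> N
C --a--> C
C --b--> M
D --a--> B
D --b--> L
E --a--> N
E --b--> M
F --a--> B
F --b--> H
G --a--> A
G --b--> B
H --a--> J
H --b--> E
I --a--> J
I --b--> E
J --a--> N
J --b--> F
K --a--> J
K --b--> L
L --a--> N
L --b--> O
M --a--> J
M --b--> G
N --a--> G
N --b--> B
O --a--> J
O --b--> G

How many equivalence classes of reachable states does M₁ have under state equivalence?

7

Reachable states from the start: {A,B,E,F,G,H,J,M,N}. Unreachable: {C,D,I,K,L,O} — drop them.
Initial partition by acceptance: {E,H,J} | {A,B,F,G,M,N}.
Split {E,H,J} by δ(·,a) → {E,J} and {H}.
Refine {A,B,F,G,M,N} on symbol a: members go to different blocks, giving {B,F,G,N} and {A,M}.
Refine {E,J} on symbol b: members go to different blocks, giving {E} and {J}.
Refine {B,F,G,N} on symbol a: members go to different blocks, giving {B,F,N} and {G}.
On input a, block {B,F,N} splits into {B,N} and {F}.
Stable partition: {E} | {B,N} | {H} | {A,M} | {J} | {G} | {F} — 7 equivalence classes.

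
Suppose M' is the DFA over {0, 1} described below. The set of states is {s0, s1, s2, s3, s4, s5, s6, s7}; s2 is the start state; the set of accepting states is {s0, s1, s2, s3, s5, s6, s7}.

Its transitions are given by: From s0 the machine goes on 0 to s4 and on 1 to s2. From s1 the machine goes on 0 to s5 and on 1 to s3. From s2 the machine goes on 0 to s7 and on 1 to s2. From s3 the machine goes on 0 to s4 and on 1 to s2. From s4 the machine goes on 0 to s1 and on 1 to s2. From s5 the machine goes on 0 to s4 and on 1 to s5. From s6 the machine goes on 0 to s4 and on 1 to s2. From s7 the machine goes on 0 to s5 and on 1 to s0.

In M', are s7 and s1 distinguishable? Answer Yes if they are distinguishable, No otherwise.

No

States {s6} cannot be reached from the start state, so discard them.
Start with accepting vs non-accepting: {s0,s1,s2,s3,s5,s7} | {s4}.
Split {s0,s1,s2,s3,s5,s7} by δ(·,0) → {s0,s3,s5} and {s1,s2,s7}.
Refine {s0,s3,s5} on symbol 1: members go to different blocks, giving {s0,s3} and {s5}.
Refine {s1,s2,s7} on symbol 0: members go to different blocks, giving {s1,s7} and {s2}.
No further refinement is possible. Final partition (5 blocks): {s0,s3} | {s4} | {s1,s7} | {s5} | {s2}.
s7 and s1 lie in the same block of the stable partition, so they are equivalent — no string distinguishes them.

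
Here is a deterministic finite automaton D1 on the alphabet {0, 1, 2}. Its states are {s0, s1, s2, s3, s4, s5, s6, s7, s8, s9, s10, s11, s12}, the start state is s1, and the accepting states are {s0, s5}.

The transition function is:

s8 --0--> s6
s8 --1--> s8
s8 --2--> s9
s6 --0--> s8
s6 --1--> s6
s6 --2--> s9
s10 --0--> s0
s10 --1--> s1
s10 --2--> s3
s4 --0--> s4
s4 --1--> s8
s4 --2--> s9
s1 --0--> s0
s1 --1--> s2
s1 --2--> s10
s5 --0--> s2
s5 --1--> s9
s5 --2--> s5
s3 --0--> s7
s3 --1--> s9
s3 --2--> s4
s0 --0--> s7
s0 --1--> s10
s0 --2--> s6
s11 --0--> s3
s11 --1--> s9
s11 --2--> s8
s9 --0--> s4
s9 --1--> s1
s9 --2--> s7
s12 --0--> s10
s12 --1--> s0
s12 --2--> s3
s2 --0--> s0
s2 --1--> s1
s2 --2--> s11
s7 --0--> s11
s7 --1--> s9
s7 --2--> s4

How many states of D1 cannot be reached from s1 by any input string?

2

Starting at s1 and following transitions, the reachable set is {s0, s1, s2, s3, s4, s6, s7, s8, s9, s10, s11}. That leaves s5, s12 unreachable — 2 in total.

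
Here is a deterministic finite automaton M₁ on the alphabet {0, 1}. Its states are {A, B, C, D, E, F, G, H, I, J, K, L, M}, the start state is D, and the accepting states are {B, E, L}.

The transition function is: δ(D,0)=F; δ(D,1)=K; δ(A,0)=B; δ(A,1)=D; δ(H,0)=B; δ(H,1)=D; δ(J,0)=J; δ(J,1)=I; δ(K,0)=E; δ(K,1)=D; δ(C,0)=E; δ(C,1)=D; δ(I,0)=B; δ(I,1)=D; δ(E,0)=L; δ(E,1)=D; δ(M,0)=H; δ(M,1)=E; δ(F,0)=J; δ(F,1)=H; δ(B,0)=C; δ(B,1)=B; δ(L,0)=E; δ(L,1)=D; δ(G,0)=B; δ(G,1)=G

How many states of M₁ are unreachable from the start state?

3

BFS from D reaches {B, C, D, E, F, H, I, J, K, L}; the 3 state(s) A, G, M are never visited.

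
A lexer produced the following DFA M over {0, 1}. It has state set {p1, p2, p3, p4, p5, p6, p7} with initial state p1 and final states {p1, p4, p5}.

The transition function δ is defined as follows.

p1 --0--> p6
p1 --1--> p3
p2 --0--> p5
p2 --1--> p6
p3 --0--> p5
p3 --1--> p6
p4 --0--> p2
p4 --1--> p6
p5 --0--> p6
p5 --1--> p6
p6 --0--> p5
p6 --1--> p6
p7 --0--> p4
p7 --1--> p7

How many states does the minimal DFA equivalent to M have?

First remove the unreachable states {p2,p4,p7}; 4 states remain.
Start with accepting vs non-accepting: {p1,p5} | {p3,p6}.
Stable partition: {p1,p5} | {p3,p6} — 2 equivalence classes.

2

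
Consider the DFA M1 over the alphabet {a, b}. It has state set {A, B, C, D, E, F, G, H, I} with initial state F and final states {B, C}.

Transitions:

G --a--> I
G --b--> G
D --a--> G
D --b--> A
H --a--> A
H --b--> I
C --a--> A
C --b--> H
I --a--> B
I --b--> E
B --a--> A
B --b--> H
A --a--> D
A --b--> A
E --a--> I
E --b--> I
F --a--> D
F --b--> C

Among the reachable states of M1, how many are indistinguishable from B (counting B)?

2

P0 = {B,C} | {A,D,E,F,G,H,I}.
On input a, block {A,D,E,F,G,H,I} splits into {A,D,E,F,G,H} and {I}.
Refine {A,D,E,F,G,H} on symbol a: members go to different blocks, giving {A,D,F,H} and {E,G}.
Refine {A,D,F,H} on symbol a: members go to different blocks, giving {A,F,H} and {D}.
On input a, block {A,F,H} splits into {A,F} and {H}.
Split {A,F} by δ(·,b) → {A} and {F}.
Split {E,G} by δ(·,b) → {E} and {G}.
No further refinement is possible. Final partition (8 blocks): {B,C} | {A} | {I} | {E} | {D} | {H} | {F} | {G}.
The equivalence class containing B is {B,C}, of size 2.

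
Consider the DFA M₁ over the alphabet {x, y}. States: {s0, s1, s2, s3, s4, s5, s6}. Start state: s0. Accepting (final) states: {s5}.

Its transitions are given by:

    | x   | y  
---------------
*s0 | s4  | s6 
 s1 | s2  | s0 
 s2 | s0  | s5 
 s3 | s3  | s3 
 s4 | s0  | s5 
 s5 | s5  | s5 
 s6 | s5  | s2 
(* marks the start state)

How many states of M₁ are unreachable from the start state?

BFS from s0 reaches {s0, s2, s4, s5, s6}; the 2 state(s) s1, s3 are never visited.

2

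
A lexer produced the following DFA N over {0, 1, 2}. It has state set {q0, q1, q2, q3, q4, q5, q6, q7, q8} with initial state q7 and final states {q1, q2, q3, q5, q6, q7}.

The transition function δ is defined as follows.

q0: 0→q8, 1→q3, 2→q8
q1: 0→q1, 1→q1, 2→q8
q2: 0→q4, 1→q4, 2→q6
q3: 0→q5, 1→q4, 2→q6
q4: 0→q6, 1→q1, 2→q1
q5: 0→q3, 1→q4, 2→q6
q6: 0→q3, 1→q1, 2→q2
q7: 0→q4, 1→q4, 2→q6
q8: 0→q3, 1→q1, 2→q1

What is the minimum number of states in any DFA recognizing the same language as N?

States {q0} cannot be reached from the start state, so discard them.
P0 = {q1,q2,q3,q5,q6,q7} | {q4,q8}.
On input 0, block {q1,q2,q3,q5,q6,q7} splits into {q1,q3,q5,q6} and {q2,q7}.
Refine {q1,q3,q5,q6} on symbol 1: members go to different blocks, giving {q1,q6} and {q3,q5}.
Refine {q1,q6} on symbol 0: members go to different blocks, giving {q1} and {q6}.
Refine {q4,q8} on symbol 0: members go to different blocks, giving {q4} and {q8}.
Stable partition: {q1} | {q4} | {q2,q7} | {q3,q5} | {q6} | {q8} — 6 equivalence classes.

6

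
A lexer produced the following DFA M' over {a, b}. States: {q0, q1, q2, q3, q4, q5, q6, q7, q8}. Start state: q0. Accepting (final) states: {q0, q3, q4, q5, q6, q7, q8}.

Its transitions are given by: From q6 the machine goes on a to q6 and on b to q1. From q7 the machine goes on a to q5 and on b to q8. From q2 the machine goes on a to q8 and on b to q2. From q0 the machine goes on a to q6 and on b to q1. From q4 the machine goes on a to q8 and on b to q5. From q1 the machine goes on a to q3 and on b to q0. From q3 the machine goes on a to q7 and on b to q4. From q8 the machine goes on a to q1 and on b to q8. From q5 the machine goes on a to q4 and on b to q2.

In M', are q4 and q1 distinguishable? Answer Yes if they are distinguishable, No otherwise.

Every state is reachable, so we keep all 9.
P0 = {q0,q3,q4,q5,q6,q7,q8} | {q1,q2}.
On input a, block {q0,q3,q4,q5,q6,q7,q8} splits into {q0,q3,q4,q5,q6,q7} and {q8}.
On input a, block {q0,q3,q4,q5,q6,q7} splits into {q0,q3,q5,q6,q7} and {q4}.
On input a, block {q0,q3,q5,q6,q7} splits into {q0,q3,q6,q7} and {q5}.
Split {q0,q3,q6,q7} by δ(·,a) → {q0,q3,q6} and {q7}.
Split {q0,q3,q6} by δ(·,a) → {q0,q6} and {q3}.
Refine {q1,q2} on symbol a: members go to different blocks, giving {q1} and {q2}.
The partition is now stable with 8 blocks: {q0,q6} | {q1} | {q8} | {q4} | {q5} | {q7} | {q3} | {q2}.
q4 and q1 end up in different blocks, so they are distinguishable. For instance, the string 'ε' is accepted from only q4.

Yes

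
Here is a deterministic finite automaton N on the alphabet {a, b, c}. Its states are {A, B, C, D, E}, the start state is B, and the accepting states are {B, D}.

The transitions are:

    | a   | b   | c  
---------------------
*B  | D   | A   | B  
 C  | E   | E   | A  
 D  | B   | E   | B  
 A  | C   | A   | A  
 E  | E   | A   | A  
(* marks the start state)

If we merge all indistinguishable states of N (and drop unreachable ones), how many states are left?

2

Every state is reachable, so we keep all 5.
Initial partition by acceptance: {B,D} | {A,C,E}.
Stable partition: {B,D} | {A,C,E} — 2 equivalence classes.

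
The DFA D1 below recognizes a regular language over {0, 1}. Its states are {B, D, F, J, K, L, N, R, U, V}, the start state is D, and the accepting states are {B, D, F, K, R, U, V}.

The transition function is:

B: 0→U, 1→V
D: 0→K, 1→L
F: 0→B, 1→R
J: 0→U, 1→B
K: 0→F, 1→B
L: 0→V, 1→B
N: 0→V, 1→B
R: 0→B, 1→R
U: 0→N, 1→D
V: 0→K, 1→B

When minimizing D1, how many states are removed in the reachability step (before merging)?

Starting at D and following transitions, the reachable set is {B, D, F, K, L, N, R, U, V}. That leaves J unreachable — 1 in total.

1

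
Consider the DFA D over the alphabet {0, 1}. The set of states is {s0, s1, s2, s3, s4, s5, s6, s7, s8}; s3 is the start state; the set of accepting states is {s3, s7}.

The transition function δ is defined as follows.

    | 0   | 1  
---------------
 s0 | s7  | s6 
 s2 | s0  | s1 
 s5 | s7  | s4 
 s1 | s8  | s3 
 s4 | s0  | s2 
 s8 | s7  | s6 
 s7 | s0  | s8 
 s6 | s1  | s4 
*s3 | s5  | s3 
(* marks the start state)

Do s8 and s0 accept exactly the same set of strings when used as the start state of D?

Every state is reachable, so we keep all 9.
Start with accepting vs non-accepting: {s3,s7} | {s0,s1,s2,s4,s5,s6,s8}.
On input 1, block {s3,s7} splits into {s3} and {s7}.
On input 0, block {s0,s1,s2,s4,s5,s6,s8} splits into {s1,s2,s4,s6} and {s0,s5,s8}.
On input 0, block {s1,s2,s4,s6} splits into {s1,s2,s4} and {s6}.
On input 1, block {s1,s2,s4} splits into {s2,s4} and {s1}.
Split {s2,s4} by δ(·,1) → {s2} and {s4}.
Split {s0,s5,s8} by δ(·,1) → {s0,s8} and {s5}.
Stable partition: {s3} | {s2} | {s7} | {s0,s8} | {s6} | {s1} | {s4} | {s5} — 8 equivalence classes.
s8 and s0 lie in the same block of the stable partition, so they are equivalent — no string distinguishes them.

Yes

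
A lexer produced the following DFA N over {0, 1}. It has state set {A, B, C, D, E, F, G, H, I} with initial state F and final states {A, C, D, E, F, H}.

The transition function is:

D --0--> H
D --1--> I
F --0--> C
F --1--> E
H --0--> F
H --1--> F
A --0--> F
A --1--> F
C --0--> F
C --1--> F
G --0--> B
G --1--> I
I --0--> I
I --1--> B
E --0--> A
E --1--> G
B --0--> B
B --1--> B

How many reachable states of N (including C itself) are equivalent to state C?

2

States {D,H} cannot be reached from the start state, so discard them.
Initial partition by acceptance: {A,C,E,F} | {B,G,I}.
On input 1, block {A,C,E,F} splits into {A,C,F} and {E}.
Split {A,C,F} by δ(·,1) → {A,C} and {F}.
The partition is now stable with 4 blocks: {A,C} | {B,G,I} | {E} | {F}.
The equivalence class containing C is {A,C}, of size 2.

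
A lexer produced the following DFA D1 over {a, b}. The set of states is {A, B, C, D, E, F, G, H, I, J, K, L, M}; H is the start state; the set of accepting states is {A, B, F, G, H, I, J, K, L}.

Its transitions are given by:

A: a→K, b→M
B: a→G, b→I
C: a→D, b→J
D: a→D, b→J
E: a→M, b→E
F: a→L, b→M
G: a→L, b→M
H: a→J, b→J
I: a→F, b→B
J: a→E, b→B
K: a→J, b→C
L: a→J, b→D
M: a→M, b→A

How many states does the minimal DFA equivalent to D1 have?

8

P0 = {A,B,F,G,H,I,J,K,L} | {C,D,E,M}.
Refine {A,B,F,G,H,I,J,K,L} on symbol a: members go to different blocks, giving {A,B,F,G,H,I,K,L} and {J}.
On input a, block {A,B,F,G,H,I,K,L} splits into {A,B,F,G,I} and {H,K,L}.
Split {A,B,F,G,I} by δ(·,a) → {A,F,G} and {B,I}.
On input b, block {C,D,E,M} splits into {C,D} and {E} and {M}.
On input b, block {H,K,L} splits into {K,L} and {H}.
The partition is now stable with 8 blocks: {A,F,G} | {C,D} | {J} | {K,L} | {B,I} | {E} | {M} | {H}.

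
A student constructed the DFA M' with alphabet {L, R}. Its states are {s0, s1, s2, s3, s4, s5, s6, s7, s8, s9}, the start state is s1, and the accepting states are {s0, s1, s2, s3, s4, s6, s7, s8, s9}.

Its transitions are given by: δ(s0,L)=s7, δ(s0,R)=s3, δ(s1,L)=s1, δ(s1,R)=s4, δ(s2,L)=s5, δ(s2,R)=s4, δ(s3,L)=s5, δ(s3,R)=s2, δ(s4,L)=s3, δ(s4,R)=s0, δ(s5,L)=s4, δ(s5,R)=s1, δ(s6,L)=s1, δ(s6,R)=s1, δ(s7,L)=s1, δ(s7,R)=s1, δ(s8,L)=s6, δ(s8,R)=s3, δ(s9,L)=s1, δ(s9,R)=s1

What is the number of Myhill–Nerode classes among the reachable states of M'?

7

First remove the unreachable states {s6,s8,s9}; 7 states remain.
Start with accepting vs non-accepting: {s0,s1,s2,s3,s4,s7} | {s5}.
Refine {s0,s1,s2,s3,s4,s7} on symbol L: members go to different blocks, giving {s0,s1,s4,s7} and {s2,s3}.
Split {s0,s1,s4,s7} by δ(·,L) → {s0,s1,s7} and {s4}.
Split {s0,s1,s7} by δ(·,R) → {s0} and {s1} and {s7}.
Split {s2,s3} by δ(·,R) → {s2} and {s3}.
No further refinement is possible. Final partition (7 blocks): {s0} | {s5} | {s2} | {s4} | {s1} | {s7} | {s3}.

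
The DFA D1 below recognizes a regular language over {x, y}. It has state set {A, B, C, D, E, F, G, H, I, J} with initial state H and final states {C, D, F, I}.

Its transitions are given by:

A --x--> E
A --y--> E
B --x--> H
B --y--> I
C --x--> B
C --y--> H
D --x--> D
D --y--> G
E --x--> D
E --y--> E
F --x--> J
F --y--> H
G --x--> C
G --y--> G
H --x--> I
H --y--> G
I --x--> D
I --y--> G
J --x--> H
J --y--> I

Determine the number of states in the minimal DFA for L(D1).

Reachable states from the start: {B,C,D,G,H,I}. Unreachable: {A,E,F,J} — drop them.
Initial partition by acceptance: {C,D,I} | {B,G,H}.
Split {C,D,I} by δ(·,x) → {D,I} and {C}.
Split {B,G,H} by δ(·,x) → {B} and {G} and {H}.
The partition is now stable with 5 blocks: {D,I} | {B} | {C} | {G} | {H}.

5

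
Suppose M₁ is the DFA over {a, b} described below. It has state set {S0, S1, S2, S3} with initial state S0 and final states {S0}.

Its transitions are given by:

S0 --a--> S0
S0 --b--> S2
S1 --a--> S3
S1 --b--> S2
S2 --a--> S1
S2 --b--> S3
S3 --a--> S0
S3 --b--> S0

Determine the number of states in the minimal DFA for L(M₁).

Every state is reachable, so we keep all 4.
Start with accepting vs non-accepting: {S0} | {S1,S2,S3}.
On input a, block {S1,S2,S3} splits into {S1,S2} and {S3}.
Refine {S1,S2} on symbol a: members go to different blocks, giving {S1} and {S2}.
No further refinement is possible. Final partition (4 blocks): {S0} | {S1} | {S3} | {S2}.

4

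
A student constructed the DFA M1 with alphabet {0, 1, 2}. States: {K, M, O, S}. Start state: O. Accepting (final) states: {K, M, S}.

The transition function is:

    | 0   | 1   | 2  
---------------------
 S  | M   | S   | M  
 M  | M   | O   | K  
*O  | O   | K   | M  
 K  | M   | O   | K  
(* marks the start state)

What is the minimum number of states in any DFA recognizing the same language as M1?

First remove the unreachable states {S}; 3 states remain.
Initial partition by acceptance: {K,M} | {O}.
No further refinement is possible. Final partition (2 blocks): {K,M} | {O}.

2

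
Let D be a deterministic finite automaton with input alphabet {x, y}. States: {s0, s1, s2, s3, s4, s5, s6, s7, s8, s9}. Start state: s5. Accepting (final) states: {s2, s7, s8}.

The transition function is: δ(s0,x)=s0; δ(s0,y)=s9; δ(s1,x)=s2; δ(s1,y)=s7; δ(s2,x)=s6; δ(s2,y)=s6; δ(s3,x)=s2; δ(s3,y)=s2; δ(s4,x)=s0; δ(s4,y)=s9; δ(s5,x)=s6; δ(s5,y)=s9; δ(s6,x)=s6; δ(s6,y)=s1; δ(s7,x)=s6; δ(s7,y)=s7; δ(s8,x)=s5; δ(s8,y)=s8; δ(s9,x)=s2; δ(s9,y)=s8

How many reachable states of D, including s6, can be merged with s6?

2

States {s0,s3,s4} cannot be reached from the start state, so discard them.
Start with accepting vs non-accepting: {s2,s7,s8} | {s1,s5,s6,s9}.
On input y, block {s2,s7,s8} splits into {s7,s8} and {s2}.
On input x, block {s1,s5,s6,s9} splits into {s1,s9} and {s5,s6}.
No further refinement is possible. Final partition (4 blocks): {s7,s8} | {s1,s9} | {s2} | {s5,s6}.
The equivalence class containing s6 is {s5,s6}, of size 2.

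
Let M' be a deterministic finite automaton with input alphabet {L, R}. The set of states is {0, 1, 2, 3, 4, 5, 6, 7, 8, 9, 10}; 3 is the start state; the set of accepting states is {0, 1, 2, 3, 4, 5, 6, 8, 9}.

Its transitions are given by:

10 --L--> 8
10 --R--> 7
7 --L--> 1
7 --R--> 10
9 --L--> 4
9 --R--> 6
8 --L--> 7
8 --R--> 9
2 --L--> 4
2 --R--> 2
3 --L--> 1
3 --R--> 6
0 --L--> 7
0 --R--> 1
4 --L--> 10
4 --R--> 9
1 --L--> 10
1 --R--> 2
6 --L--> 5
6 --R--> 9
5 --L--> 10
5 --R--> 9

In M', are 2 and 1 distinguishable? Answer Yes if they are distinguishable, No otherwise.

Yes

States {0} cannot be reached from the start state, so discard them.
Initial partition by acceptance: {1,2,3,4,5,6,8,9} | {7,10}.
Refine {1,2,3,4,5,6,8,9} on symbol L: members go to different blocks, giving {1,4,5,8} and {2,3,6,9}.
The partition is now stable with 3 blocks: {1,4,5,8} | {7,10} | {2,3,6,9}.
2 and 1 end up in different blocks, so they are distinguishable. For instance, the string 'L' is accepted from only 2.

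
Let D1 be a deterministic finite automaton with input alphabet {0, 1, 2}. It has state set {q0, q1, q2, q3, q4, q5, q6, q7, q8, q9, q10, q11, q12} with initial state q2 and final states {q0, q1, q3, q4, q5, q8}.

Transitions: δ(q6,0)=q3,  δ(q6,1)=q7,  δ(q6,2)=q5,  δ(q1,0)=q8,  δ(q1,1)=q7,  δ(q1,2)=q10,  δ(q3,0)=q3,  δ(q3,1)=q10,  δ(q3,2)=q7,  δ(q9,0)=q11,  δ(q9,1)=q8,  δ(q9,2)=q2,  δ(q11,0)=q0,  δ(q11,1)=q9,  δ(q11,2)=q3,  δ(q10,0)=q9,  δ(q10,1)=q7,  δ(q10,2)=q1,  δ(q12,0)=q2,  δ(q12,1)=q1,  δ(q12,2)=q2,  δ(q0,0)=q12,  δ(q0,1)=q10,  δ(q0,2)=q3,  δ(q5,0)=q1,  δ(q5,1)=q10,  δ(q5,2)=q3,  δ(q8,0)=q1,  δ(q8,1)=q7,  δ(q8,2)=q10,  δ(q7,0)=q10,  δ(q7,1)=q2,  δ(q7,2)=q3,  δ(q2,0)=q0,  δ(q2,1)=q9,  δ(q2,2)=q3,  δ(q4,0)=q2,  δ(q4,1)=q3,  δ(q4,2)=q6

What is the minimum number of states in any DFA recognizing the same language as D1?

Reachable states from the start: {q0,q1,q2,q3,q7,q8,q9,q10,q11,q12}. Unreachable: {q4,q5,q6} — drop them.
P0 = {q0,q1,q3,q8} | {q2,q7,q9,q10,q11,q12}.
Split {q0,q1,q3,q8} by δ(·,0) → {q1,q3,q8} and {q0}.
On input 0, block {q2,q7,q9,q10,q11,q12} splits into {q7,q9,q10,q12} and {q2,q11}.
On input 0, block {q7,q9,q10,q12} splits into {q7,q10} and {q9,q12}.
Refine {q7,q10} on symbol 0: members go to different blocks, giving {q7} and {q10}.
Refine {q1,q3,q8} on symbol 1: members go to different blocks, giving {q1,q8} and {q3}.
The partition is now stable with 7 blocks: {q1,q8} | {q7} | {q0} | {q2,q11} | {q9,q12} | {q10} | {q3}.

7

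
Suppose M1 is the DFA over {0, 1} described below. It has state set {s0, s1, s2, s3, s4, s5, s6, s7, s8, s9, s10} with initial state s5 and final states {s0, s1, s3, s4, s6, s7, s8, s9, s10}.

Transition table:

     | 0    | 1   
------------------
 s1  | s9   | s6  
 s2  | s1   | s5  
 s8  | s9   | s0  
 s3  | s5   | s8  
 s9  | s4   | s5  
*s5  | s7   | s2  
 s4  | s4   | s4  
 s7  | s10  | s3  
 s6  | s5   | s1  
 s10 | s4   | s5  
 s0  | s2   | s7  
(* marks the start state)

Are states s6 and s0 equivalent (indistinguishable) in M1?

All states are reachable from the start state.
Initial partition by acceptance: {s0,s1,s3,s4,s6,s7,s8,s9,s10} | {s2,s5}.
On input 0, block {s0,s1,s3,s4,s6,s7,s8,s9,s10} splits into {s1,s4,s7,s8,s9,s10} and {s0,s3,s6}.
Split {s1,s4,s7,s8,s9,s10} by δ(·,1) → {s1,s7,s8} and {s9,s10} and {s4}.
Stable partition: {s1,s7,s8} | {s2,s5} | {s0,s3,s6} | {s9,s10} | {s4} — 5 equivalence classes.
s6 and s0 lie in the same block of the stable partition, so they are equivalent — no string distinguishes them.

Yes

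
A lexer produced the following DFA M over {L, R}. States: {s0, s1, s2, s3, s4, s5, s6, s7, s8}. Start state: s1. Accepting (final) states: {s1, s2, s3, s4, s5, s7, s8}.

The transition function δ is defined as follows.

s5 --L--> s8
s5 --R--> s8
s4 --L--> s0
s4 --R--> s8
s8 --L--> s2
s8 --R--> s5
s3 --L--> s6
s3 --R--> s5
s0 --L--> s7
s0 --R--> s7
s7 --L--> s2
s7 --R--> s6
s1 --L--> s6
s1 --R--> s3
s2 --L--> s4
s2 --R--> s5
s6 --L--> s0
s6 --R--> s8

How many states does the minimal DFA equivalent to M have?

All states are reachable from the start state.
Initial partition by acceptance: {s1,s2,s3,s4,s5,s7,s8} | {s0,s6}.
Refine {s1,s2,s3,s4,s5,s7,s8} on symbol L: members go to different blocks, giving {s2,s5,s7,s8} and {s1,s3,s4}.
Refine {s2,s5,s7,s8} on symbol L: members go to different blocks, giving {s5,s7,s8} and {s2}.
Split {s5,s7,s8} by δ(·,L) → {s7,s8} and {s5}.
On input R, block {s7,s8} splits into {s7} and {s8}.
On input L, block {s0,s6} splits into {s0} and {s6}.
On input L, block {s1,s3,s4} splits into {s1,s3} and {s4}.
On input R, block {s1,s3} splits into {s1} and {s3}.
No further refinement is possible. Final partition (9 blocks): {s7} | {s0} | {s1} | {s2} | {s5} | {s8} | {s6} | {s4} | {s3}.

9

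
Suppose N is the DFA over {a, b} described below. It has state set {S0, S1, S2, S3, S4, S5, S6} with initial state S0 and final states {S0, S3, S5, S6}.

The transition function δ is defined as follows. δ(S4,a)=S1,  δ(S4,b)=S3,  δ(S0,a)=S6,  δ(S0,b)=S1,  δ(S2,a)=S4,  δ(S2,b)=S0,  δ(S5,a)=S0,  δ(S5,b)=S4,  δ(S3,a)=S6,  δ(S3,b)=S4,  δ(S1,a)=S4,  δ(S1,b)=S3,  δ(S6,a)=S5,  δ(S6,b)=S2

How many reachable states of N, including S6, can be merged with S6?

4

Every state is reachable, so we keep all 7.
Start with accepting vs non-accepting: {S0,S3,S5,S6} | {S1,S2,S4}.
No further refinement is possible. Final partition (2 blocks): {S0,S3,S5,S6} | {S1,S2,S4}.
The equivalence class containing S6 is {S0,S3,S5,S6}, of size 4.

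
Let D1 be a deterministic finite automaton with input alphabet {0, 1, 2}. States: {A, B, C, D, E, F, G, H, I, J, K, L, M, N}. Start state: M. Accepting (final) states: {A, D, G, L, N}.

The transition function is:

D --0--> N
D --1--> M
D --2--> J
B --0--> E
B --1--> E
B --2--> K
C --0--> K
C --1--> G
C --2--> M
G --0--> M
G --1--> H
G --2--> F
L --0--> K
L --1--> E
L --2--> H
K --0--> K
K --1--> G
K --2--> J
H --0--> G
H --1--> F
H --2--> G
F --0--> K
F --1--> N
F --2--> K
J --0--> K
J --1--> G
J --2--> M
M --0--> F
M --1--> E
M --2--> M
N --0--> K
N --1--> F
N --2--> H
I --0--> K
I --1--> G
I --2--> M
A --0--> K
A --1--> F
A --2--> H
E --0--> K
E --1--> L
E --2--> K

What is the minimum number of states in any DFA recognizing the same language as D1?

7

First remove the unreachable states {A,B,C,D,I}; 9 states remain.
Initial partition by acceptance: {G,L,N} | {E,F,H,J,K,M}.
Split {E,F,H,J,K,M} by δ(·,0) → {E,F,J,K,M} and {H}.
Refine {G,L,N} on symbol 1: members go to different blocks, giving {L,N} and {G}.
Refine {E,F,J,K,M} on symbol 1: members go to different blocks, giving {E,F} and {J,K} and {M}.
On input 2, block {J,K} splits into {J} and {K}.
No further refinement is possible. Final partition (7 blocks): {L,N} | {E,F} | {H} | {G} | {J} | {M} | {K}.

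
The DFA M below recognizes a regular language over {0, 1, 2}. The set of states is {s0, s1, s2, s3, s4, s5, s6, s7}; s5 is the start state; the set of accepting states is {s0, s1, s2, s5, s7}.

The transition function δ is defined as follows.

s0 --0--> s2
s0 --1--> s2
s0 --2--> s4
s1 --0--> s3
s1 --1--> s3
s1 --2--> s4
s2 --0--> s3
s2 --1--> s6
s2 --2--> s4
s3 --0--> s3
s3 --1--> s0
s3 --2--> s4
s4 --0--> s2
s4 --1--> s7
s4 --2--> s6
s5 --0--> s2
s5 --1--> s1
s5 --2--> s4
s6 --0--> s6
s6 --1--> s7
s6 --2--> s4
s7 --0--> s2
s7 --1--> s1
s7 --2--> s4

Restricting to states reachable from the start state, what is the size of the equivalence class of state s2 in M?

2

All states are reachable from the start state.
P0 = {s0,s1,s2,s5,s7} | {s3,s4,s6}.
Split {s0,s1,s2,s5,s7} by δ(·,0) → {s0,s5,s7} and {s1,s2}.
Split {s3,s4,s6} by δ(·,0) → {s3,s6} and {s4}.
Stable partition: {s0,s5,s7} | {s3,s6} | {s1,s2} | {s4} — 4 equivalence classes.
The equivalence class containing s2 is {s1,s2}, of size 2.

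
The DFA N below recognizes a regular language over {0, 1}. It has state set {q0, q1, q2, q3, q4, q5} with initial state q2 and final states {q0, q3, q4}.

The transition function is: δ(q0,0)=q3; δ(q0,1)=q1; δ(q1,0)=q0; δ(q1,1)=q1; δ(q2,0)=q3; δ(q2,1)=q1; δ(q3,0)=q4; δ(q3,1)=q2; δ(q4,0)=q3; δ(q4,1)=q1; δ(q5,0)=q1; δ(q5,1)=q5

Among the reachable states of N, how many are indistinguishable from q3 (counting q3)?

Reachable states from the start: {q0,q1,q2,q3,q4}. Unreachable: {q5} — drop them.
P0 = {q0,q3,q4} | {q1,q2}.
The partition is now stable with 2 blocks: {q0,q3,q4} | {q1,q2}.
State q3 belongs to the block {q0,q3,q4}, which has 3 states.

3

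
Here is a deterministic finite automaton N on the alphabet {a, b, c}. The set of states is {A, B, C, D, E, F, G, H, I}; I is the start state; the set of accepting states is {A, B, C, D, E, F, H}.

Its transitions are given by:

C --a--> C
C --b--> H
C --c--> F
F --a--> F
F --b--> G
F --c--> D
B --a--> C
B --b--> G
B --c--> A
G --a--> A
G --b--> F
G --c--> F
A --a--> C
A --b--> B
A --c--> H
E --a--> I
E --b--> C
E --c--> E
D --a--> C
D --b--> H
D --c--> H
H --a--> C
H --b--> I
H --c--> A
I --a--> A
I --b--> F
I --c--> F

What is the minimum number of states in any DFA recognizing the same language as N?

5

First remove the unreachable states {E}; 8 states remain.
P0 = {A,B,C,D,F,H} | {G,I}.
On input b, block {A,B,C,D,F,H} splits into {A,C,D} and {B,F,H}.
On input a, block {B,F,H} splits into {B,H} and {F}.
Split {A,C,D} by δ(·,c) → {A,D} and {C}.
The partition is now stable with 5 blocks: {A,D} | {G,I} | {B,H} | {F} | {C}.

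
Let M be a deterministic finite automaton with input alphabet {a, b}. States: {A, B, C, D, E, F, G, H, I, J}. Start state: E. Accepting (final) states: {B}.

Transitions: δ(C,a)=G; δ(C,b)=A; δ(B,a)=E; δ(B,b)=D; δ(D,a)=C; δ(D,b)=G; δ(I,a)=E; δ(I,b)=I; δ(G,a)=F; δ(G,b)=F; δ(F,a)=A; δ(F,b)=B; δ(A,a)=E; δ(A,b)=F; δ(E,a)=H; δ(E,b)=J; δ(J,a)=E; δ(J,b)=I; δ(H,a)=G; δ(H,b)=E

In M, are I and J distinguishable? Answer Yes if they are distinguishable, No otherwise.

Every state is reachable, so we keep all 10.
P0 = {B} | {A,C,D,E,F,G,H,I,J}.
Split {A,C,D,E,F,G,H,I,J} by δ(·,b) → {A,C,D,E,G,H,I,J} and {F}.
Refine {A,C,D,E,G,H,I,J} on symbol a: members go to different blocks, giving {A,C,D,E,H,I,J} and {G}.
Refine {A,C,D,E,H,I,J} on symbol a: members go to different blocks, giving {A,D,E,I,J} and {C,H}.
On input a, block {A,D,E,I,J} splits into {A,I,J} and {D,E}.
Refine {A,I,J} on symbol b: members go to different blocks, giving {I,J} and {A}.
Refine {C,H} on symbol b: members go to different blocks, giving {C} and {H}.
Refine {D,E} on symbol a: members go to different blocks, giving {D} and {E}.
No further refinement is possible. Final partition (9 blocks): {B} | {I,J} | {F} | {G} | {C} | {D} | {A} | {H} | {E}.
I and J lie in the same block of the stable partition, so they are equivalent — no string distinguishes them.

No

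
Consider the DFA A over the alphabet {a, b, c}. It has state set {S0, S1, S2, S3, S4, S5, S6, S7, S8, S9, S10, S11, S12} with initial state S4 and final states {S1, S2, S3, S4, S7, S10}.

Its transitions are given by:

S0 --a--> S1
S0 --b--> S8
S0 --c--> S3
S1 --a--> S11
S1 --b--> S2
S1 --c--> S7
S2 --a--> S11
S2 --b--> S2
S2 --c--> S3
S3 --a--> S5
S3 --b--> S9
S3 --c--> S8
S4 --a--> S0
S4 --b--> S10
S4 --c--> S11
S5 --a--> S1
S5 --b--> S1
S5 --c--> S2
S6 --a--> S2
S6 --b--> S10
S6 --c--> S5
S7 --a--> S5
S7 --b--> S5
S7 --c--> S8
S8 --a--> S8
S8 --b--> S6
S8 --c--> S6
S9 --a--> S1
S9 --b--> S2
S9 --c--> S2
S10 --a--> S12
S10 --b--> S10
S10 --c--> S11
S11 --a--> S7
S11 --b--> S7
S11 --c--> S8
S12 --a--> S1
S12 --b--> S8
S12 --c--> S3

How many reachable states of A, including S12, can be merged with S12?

Every state is reachable, so we keep all 13.
Start with accepting vs non-accepting: {S1,S2,S3,S4,S7,S10} | {S0,S5,S6,S8,S9,S11,S12}.
Split {S1,S2,S3,S4,S7,S10} by δ(·,b) → {S1,S2,S4,S10} and {S3,S7}.
Split {S1,S2,S4,S10} by δ(·,c) → {S1,S2} and {S4,S10}.
On input a, block {S0,S5,S6,S8,S9,S11,S12} splits into {S0,S5,S6,S9,S12} and {S8} and {S11}.
On input b, block {S0,S5,S6,S9,S12} splits into {S0,S12} and {S5,S9} and {S6}.
No further refinement is possible. Final partition (8 blocks): {S1,S2} | {S0,S12} | {S3,S7} | {S4,S10} | {S8} | {S11} | {S5,S9} | {S6}.
State S12 belongs to the block {S0,S12}, which has 2 states.

2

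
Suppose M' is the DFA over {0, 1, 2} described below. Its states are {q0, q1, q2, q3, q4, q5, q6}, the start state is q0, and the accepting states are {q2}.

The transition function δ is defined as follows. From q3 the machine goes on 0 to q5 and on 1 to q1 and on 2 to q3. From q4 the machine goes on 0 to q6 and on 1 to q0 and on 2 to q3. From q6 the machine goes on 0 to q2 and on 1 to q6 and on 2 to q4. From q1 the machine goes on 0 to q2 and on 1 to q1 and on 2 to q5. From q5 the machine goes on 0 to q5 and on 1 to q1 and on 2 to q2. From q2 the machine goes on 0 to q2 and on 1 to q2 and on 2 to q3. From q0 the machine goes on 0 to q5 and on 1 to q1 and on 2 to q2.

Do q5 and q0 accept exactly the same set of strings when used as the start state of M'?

Yes

States {q4,q6} cannot be reached from the start state, so discard them.
Initial partition by acceptance: {q2} | {q0,q1,q3,q5}.
On input 0, block {q0,q1,q3,q5} splits into {q0,q3,q5} and {q1}.
On input 2, block {q0,q3,q5} splits into {q0,q5} and {q3}.
No further refinement is possible. Final partition (4 blocks): {q2} | {q0,q5} | {q1} | {q3}.
q5 and q0 lie in the same block of the stable partition, so they are equivalent — no string distinguishes them.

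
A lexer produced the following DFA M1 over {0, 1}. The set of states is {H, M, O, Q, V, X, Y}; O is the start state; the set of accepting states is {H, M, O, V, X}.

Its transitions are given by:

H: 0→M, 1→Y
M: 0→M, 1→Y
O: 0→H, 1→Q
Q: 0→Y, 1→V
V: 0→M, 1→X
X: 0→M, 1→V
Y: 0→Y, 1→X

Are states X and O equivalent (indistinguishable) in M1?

Every state is reachable, so we keep all 7.
Start with accepting vs non-accepting: {H,M,O,V,X} | {Q,Y}.
On input 1, block {H,M,O,V,X} splits into {H,M,O} and {V,X}.
The partition is now stable with 3 blocks: {H,M,O} | {Q,Y} | {V,X}.
X and O end up in different blocks, so they are distinguishable. For instance, the string '1' is accepted from only X.

No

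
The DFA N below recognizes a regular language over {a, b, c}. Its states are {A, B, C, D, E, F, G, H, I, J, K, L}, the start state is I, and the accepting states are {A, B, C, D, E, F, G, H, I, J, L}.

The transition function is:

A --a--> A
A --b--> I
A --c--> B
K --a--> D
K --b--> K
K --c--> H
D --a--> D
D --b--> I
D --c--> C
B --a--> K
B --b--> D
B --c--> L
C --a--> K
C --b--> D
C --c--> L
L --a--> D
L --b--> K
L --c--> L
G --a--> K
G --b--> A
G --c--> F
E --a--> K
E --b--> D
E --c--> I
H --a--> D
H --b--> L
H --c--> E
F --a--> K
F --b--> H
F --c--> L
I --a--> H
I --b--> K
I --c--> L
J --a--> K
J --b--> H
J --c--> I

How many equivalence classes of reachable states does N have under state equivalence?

States {A,B,F,G,J} cannot be reached from the start state, so discard them.
Initial partition by acceptance: {C,D,E,H,I,L} | {K}.
Refine {C,D,E,H,I,L} on symbol a: members go to different blocks, giving {D,H,I,L} and {C,E}.
Split {D,H,I,L} by δ(·,b) → {D,H} and {I,L}.
The partition is now stable with 4 blocks: {D,H} | {K} | {C,E} | {I,L}.

4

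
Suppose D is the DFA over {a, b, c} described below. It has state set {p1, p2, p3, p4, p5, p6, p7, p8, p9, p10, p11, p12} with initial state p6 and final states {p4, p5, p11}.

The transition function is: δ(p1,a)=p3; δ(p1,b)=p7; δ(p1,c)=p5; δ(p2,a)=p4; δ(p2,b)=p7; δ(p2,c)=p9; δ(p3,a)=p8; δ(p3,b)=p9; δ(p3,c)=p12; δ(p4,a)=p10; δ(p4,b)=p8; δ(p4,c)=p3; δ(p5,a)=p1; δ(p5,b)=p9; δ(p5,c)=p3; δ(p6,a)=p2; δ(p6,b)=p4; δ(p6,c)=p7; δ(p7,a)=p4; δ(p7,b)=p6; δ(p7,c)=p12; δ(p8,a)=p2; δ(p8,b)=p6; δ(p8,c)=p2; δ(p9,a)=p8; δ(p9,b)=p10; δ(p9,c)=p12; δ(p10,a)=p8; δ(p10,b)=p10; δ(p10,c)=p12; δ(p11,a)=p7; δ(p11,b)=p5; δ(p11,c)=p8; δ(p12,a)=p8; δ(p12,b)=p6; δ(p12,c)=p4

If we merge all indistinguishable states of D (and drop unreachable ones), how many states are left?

7

States {p1,p5,p11} cannot be reached from the start state, so discard them.
P0 = {p4} | {p2,p3,p6,p7,p8,p9,p10,p12}.
Refine {p2,p3,p6,p7,p8,p9,p10,p12} on symbol a: members go to different blocks, giving {p3,p6,p8,p9,p10,p12} and {p2,p7}.
Refine {p3,p6,p8,p9,p10,p12} on symbol a: members go to different blocks, giving {p3,p9,p10,p12} and {p6,p8}.
Refine {p3,p9,p10,p12} on symbol b: members go to different blocks, giving {p3,p9,p10} and {p12}.
On input b, block {p2,p7} splits into {p2} and {p7}.
Split {p6,p8} by δ(·,b) → {p6} and {p8}.
The partition is now stable with 7 blocks: {p4} | {p3,p9,p10} | {p2} | {p6} | {p12} | {p7} | {p8}.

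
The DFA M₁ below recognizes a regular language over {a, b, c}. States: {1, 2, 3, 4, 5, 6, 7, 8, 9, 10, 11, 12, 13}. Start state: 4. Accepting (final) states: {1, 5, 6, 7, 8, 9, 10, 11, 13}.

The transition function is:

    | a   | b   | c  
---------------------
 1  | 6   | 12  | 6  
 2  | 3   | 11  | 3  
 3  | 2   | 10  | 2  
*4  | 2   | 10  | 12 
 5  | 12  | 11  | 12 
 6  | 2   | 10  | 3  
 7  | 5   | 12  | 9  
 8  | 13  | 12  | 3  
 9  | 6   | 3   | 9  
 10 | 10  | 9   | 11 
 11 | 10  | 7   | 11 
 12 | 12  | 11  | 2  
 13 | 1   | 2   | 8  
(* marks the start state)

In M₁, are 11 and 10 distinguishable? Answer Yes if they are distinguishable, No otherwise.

No

Reachable states from the start: {2,3,4,5,6,7,9,10,11,12}. Unreachable: {1,8,13} — drop them.
Initial partition by acceptance: {5,6,7,9,10,11} | {2,3,4,12}.
Split {5,6,7,9,10,11} by δ(·,a) → {7,9,10,11} and {5,6}.
Refine {7,9,10,11} on symbol a: members go to different blocks, giving {7,9} and {10,11}.
Stable partition: {7,9} | {2,3,4,12} | {5,6} | {10,11} — 4 equivalence classes.
11 and 10 lie in the same block of the stable partition, so they are equivalent — no string distinguishes them.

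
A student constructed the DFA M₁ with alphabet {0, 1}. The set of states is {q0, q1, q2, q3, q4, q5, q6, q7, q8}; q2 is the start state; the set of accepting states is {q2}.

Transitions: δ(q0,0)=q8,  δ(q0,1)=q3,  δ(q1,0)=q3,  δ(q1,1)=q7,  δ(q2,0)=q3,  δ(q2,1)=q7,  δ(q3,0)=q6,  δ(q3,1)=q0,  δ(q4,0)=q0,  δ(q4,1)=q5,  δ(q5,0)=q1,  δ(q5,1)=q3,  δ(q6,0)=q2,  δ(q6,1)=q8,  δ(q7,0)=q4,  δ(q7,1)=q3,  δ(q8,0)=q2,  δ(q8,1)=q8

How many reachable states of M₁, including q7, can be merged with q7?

Start with accepting vs non-accepting: {q2} | {q0,q1,q3,q4,q5,q6,q7,q8}.
Split {q0,q1,q3,q4,q5,q6,q7,q8} by δ(·,0) → {q0,q1,q3,q4,q5,q7} and {q6,q8}.
Split {q0,q1,q3,q4,q5,q7} by δ(·,0) → {q1,q4,q5,q7} and {q0,q3}.
On input 0, block {q1,q4,q5,q7} splits into {q1,q4} and {q5,q7}.
The partition is now stable with 5 blocks: {q2} | {q1,q4} | {q6,q8} | {q0,q3} | {q5,q7}.
The equivalence class containing q7 is {q5,q7}, of size 2.

2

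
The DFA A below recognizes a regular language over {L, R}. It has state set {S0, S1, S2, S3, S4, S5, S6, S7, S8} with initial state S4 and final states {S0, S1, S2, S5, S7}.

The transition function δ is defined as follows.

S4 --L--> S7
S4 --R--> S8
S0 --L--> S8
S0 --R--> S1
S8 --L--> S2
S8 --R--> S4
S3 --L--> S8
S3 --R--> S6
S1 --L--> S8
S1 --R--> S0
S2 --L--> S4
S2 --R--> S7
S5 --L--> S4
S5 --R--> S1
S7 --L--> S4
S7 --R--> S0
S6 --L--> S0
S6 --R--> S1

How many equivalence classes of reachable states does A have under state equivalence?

2

States {S3,S5,S6} cannot be reached from the start state, so discard them.
Start with accepting vs non-accepting: {S0,S1,S2,S7} | {S4,S8}.
The partition is now stable with 2 blocks: {S0,S1,S2,S7} | {S4,S8}.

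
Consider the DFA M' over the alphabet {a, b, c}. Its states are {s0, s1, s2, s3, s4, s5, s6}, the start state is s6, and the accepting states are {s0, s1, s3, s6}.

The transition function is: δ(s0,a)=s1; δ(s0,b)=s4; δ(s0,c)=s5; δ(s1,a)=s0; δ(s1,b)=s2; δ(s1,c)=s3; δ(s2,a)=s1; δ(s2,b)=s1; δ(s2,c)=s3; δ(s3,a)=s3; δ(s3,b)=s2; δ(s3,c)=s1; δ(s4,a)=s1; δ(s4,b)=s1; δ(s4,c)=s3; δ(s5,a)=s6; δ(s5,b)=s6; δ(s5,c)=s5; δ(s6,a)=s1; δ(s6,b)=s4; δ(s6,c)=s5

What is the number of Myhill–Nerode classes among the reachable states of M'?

5

P0 = {s0,s1,s3,s6} | {s2,s4,s5}.
On input c, block {s0,s1,s3,s6} splits into {s0,s6} and {s1,s3}.
Refine {s2,s4,s5} on symbol a: members go to different blocks, giving {s2,s4} and {s5}.
Split {s1,s3} by δ(·,a) → {s1} and {s3}.
The partition is now stable with 5 blocks: {s0,s6} | {s2,s4} | {s1} | {s5} | {s3}.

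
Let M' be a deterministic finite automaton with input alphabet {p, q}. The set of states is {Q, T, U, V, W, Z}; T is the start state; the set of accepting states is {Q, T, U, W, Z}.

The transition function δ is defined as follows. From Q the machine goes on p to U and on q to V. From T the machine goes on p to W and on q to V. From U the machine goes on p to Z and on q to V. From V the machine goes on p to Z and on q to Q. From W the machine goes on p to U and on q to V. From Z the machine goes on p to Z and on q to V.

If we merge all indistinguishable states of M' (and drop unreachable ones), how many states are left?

Every state is reachable, so we keep all 6.
Start with accepting vs non-accepting: {Q,T,U,W,Z} | {V}.
No further refinement is possible. Final partition (2 blocks): {Q,T,U,W,Z} | {V}.

2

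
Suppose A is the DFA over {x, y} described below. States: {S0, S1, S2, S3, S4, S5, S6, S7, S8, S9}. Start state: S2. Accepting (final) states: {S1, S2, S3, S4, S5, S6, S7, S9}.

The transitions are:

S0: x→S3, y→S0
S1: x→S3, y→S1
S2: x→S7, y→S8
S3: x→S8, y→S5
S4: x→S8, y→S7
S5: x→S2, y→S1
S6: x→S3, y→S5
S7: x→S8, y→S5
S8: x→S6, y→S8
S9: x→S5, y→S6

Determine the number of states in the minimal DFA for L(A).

6

First remove the unreachable states {S0,S4,S9}; 7 states remain.
P0 = {S1,S2,S3,S5,S6,S7} | {S8}.
Split {S1,S2,S3,S5,S6,S7} by δ(·,x) → {S1,S2,S5,S6} and {S3,S7}.
Split {S1,S2,S5,S6} by δ(·,x) → {S1,S2,S6} and {S5}.
Refine {S1,S2,S6} on symbol y: members go to different blocks, giving {S1} and {S2} and {S6}.
The partition is now stable with 6 blocks: {S1} | {S8} | {S3,S7} | {S5} | {S2} | {S6}.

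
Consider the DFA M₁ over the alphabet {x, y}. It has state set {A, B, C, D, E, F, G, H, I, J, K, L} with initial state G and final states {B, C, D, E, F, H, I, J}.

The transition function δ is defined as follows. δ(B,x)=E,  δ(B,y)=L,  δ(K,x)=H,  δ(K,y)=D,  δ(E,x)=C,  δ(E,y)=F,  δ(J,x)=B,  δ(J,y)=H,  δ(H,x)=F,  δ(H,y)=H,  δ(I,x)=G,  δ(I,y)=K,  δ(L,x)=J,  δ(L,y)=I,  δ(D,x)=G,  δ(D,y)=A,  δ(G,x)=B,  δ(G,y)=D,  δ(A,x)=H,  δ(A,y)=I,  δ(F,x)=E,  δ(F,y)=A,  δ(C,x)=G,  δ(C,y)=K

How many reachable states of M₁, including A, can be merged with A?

All states are reachable from the start state.
P0 = {B,C,D,E,F,H,I,J} | {A,G,K,L}.
On input x, block {B,C,D,E,F,H,I,J} splits into {B,E,F,H,J} and {C,D,I}.
Split {B,E,F,H,J} by δ(·,x) → {B,F,H,J} and {E}.
Split {B,F,H,J} by δ(·,x) → {B,F} and {H,J}.
Split {A,G,K,L} by δ(·,x) → {A,K,L} and {G}.
No further refinement is possible. Final partition (6 blocks): {B,F} | {A,K,L} | {C,D,I} | {E} | {H,J} | {G}.
The equivalence class containing A is {A,K,L}, of size 3.

3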